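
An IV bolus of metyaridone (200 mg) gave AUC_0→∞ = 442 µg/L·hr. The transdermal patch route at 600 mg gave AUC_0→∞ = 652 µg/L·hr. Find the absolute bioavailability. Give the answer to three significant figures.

F = 0.492

F = (AUC_ev / D_ev) / (AUC_iv / D_iv)
  = (652/600) / (442/200)
  = 1.08667 / 2.21 = 0.4917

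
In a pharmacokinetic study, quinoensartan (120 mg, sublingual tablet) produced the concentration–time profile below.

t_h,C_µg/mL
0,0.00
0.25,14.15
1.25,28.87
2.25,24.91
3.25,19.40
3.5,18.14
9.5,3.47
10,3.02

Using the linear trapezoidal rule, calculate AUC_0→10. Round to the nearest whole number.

Trapezoidal AUC_0→10:
  [0→0.25]: (0.00+14.15)/2 × 0.25 = 1.76875
  [0.25→1.25]: (14.15+28.87)/2 × 1 = 21.51
  [1.25→2.25]: (28.87+24.91)/2 × 1 = 26.89
  [2.25→3.25]: (24.91+19.40)/2 × 1 = 22.155
  [3.25→3.5]: (19.40+18.14)/2 × 0.25 = 4.6925
  [3.5→9.5]: (18.14+3.47)/2 × 6 = 64.83
  [9.5→10]: (3.47+3.02)/2 × 0.5 = 1.6225
  Sum = 143.46875 µg/mL·h

AUC = 143 µg/mL·h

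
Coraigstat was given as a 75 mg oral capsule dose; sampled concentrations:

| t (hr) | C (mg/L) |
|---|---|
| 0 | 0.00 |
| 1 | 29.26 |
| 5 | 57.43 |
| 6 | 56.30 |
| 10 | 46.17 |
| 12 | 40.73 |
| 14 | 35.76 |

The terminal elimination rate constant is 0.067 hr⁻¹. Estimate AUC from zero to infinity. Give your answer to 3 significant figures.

AUC = 1150 mg/L·hr

Trapezoidal AUC_0→14:
  [0→1]: (0.00+29.26)/2 × 1 = 14.63
  [1→5]: (29.26+57.43)/2 × 4 = 173.38
  [5→6]: (57.43+56.30)/2 × 1 = 56.865
  [6→10]: (56.30+46.17)/2 × 4 = 204.94
  [10→12]: (46.17+40.73)/2 × 2 = 86.9
  [12→14]: (40.73+35.76)/2 × 2 = 76.49
  Sum = 613.205 mg/L·hr
Extrapolated tail: C_last / k_e = 35.76 / 0.067 = 533.731
AUC_0→∞ = 613.205 + 533.731 = 1146.936 mg/L·hr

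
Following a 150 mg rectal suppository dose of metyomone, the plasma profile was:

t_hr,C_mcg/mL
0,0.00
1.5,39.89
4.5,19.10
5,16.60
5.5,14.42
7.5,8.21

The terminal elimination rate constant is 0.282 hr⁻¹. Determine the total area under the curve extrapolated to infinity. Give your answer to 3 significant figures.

Trapezoidal AUC_0→7.5:
  [0→1.5]: (0.00+39.89)/2 × 1.5 = 29.9175
  [1.5→4.5]: (39.89+19.10)/2 × 3 = 88.485
  [4.5→5]: (19.10+16.60)/2 × 0.5 = 8.925
  [5→5.5]: (16.60+14.42)/2 × 0.5 = 7.755
  [5.5→7.5]: (14.42+8.21)/2 × 2 = 22.63
  Sum = 157.7125 mcg/mL·hr
Extrapolated tail: C_last / k_e = 8.21 / 0.282 = 29.113
AUC_0→∞ = 157.7125 + 29.113 = 186.8255 mcg/mL·hr

AUC = 187 mcg/mL·hr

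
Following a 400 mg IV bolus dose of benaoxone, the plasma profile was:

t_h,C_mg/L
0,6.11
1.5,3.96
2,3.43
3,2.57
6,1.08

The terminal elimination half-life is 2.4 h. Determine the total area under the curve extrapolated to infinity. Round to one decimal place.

AUC = 21.6 mg/L·h

Trapezoidal AUC_0→6:
  [0→1.5]: (6.11+3.96)/2 × 1.5 = 7.5525
  [1.5→2]: (3.96+3.43)/2 × 0.5 = 1.8475
  [2→3]: (3.43+2.57)/2 × 1 = 3.0
  [3→6]: (2.57+1.08)/2 × 3 = 5.475
  Sum = 17.875 mg/L·h
k_e = ln2 / t½ = 0.693147 / 2.4 = 0.2888 h^-1
Extrapolated tail: C_last / k_e = 1.08 / 0.2888 = 3.740
AUC_0→∞ = 17.875 + 3.740 = 21.615 mg/L·h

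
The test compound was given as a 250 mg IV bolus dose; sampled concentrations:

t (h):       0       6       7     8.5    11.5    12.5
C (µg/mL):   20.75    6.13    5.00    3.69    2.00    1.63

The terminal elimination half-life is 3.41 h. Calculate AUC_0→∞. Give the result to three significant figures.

AUC = 111 µg/mL·h

Trapezoidal AUC_0→12.5:
  [0→6]: (20.75+6.13)/2 × 6 = 80.64
  [6→7]: (6.13+5.00)/2 × 1 = 5.565
  [7→8.5]: (5.00+3.69)/2 × 1.5 = 6.5175
  [8.5→11.5]: (3.69+2.00)/2 × 3 = 8.535
  [11.5→12.5]: (2.00+1.63)/2 × 1 = 1.815
  Sum = 103.0725 µg/mL·h
k_e = ln2 / t½ = 0.693147 / 3.41 = 0.2033 h^-1
Extrapolated tail: C_last / k_e = 1.63 / 0.2033 = 8.018
AUC_0→∞ = 103.0725 + 8.018 = 111.0905 µg/mL·h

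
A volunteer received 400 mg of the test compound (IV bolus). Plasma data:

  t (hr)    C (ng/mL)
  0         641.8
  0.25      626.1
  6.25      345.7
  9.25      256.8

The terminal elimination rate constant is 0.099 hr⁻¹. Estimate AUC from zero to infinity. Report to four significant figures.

Trapezoidal AUC_0→9.25:
  [0→0.25]: (641.8+626.1)/2 × 0.25 = 158.4875
  [0.25→6.25]: (626.1+345.7)/2 × 6 = 2915.4
  [6.25→9.25]: (345.7+256.8)/2 × 3 = 903.75
  Sum = 3977.6375 ng/mL·hr
Extrapolated tail: C_last / k_e = 256.8 / 0.099 = 2593.939
AUC_0→∞ = 3977.6375 + 2593.939 = 6571.5765 ng/mL·hr

AUC = 6572 ng/mL·hr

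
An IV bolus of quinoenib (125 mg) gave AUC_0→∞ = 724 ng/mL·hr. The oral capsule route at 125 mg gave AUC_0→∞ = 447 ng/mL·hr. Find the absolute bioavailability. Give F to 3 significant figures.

F = 0.617

F = (AUC_ev / D_ev) / (AUC_iv / D_iv)
  = (447/125) / (724/125)
  = 3.576 / 5.792 = 0.6174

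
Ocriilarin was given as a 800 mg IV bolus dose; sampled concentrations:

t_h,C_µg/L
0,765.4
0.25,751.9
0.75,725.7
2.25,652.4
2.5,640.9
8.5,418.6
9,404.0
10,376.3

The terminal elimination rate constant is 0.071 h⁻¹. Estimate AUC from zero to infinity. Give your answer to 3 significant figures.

AUC = 10800 µg/L·h

Trapezoidal AUC_0→10:
  [0→0.25]: (765.4+751.9)/2 × 0.25 = 189.6625
  [0.25→0.75]: (751.9+725.7)/2 × 0.5 = 369.4
  [0.75→2.25]: (725.7+652.4)/2 × 1.5 = 1033.575
  [2.25→2.5]: (652.4+640.9)/2 × 0.25 = 161.6625
  [2.5→8.5]: (640.9+418.6)/2 × 6 = 3178.5
  [8.5→9]: (418.6+404.0)/2 × 0.5 = 205.65
  [9→10]: (404.0+376.3)/2 × 1 = 390.15
  Sum = 5528.6 µg/L·h
Extrapolated tail: C_last / k_e = 376.3 / 0.071 = 5300.000
AUC_0→∞ = 5528.6 + 5300.000 = 10828.6 µg/L·h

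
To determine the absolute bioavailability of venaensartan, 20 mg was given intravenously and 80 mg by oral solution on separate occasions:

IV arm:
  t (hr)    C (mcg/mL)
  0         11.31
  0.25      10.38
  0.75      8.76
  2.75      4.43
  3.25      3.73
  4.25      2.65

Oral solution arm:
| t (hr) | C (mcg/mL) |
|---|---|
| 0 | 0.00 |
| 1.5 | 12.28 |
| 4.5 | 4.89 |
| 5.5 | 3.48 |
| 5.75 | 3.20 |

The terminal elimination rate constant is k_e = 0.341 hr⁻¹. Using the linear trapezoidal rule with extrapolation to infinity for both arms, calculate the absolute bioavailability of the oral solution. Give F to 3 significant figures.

F = 0.366

Trapezoidal AUC_0→4.25 (IV):
  [0→0.25]: (11.31+10.38)/2 × 0.25 = 2.71125
  [0.25→0.75]: (10.38+8.76)/2 × 0.5 = 4.785
  [0.75→2.75]: (8.76+4.43)/2 × 2 = 13.19
  [2.75→3.25]: (4.43+3.73)/2 × 0.5 = 2.04
  [3.25→4.25]: (3.73+2.65)/2 × 1 = 3.19
  Sum = 25.91625 mcg/mL·hr
IV tail: 2.65/0.341 = 7.771; AUC_iv,0→∞ = 25.91625 + 7.771 = 33.68725 mcg/mL·hr
Trapezoidal AUC_0→5.75 (oral solution):
  [0→1.5]: (0.00+12.28)/2 × 1.5 = 9.21
  [1.5→4.5]: (12.28+4.89)/2 × 3 = 25.755
  [4.5→5.5]: (4.89+3.48)/2 × 1 = 4.185
  [5.5→5.75]: (3.48+3.20)/2 × 0.25 = 0.835
  Sum = 39.985 mcg/mL·hr
oral solution tail: 3.20/0.341 = 9.384; AUC_ev,0→∞ = 39.985 + 9.384 = 49.369 mcg/mL·hr
F = (AUC_ev/D_ev)/(AUC_iv/D_iv) = (49.369/80)/(33.68725/20) = 0.6171125/1.6843625 = 0.3664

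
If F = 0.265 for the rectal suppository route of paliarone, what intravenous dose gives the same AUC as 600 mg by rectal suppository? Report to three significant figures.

Systemic exposure from an extravascular dose = F × D_ev, so the equivalent IV dose is F × D_ev.
D_iv = F × D_ev = 0.265 × 600 = 159 mg

D_iv = 159 mg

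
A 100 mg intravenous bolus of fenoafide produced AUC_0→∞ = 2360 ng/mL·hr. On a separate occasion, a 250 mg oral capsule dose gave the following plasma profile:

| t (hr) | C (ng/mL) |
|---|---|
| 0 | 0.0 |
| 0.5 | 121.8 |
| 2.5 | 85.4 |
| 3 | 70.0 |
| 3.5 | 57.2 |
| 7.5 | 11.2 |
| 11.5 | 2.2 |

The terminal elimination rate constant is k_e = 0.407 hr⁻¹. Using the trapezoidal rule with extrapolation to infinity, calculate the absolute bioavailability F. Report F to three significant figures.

Trapezoidal AUC_0→11.5 (oral capsule):
  [0→0.5]: (0.0+121.8)/2 × 0.5 = 30.45
  [0.5→2.5]: (121.8+85.4)/2 × 2 = 207.2
  [2.5→3]: (85.4+70.0)/2 × 0.5 = 38.85
  [3→3.5]: (70.0+57.2)/2 × 0.5 = 31.8
  [3.5→7.5]: (57.2+11.2)/2 × 4 = 136.8
  [7.5→11.5]: (11.2+2.2)/2 × 4 = 26.8
  Sum = 471.9 ng/mL·hr
Tail: C_last/k_e = 2.2/0.407 = 5.405
AUC_0→∞ (oral capsule) = 471.9 + 5.405 = 477.305 ng/mL·hr
F = (AUC_ev/D_ev)/(AUC_iv/D_iv) = (477.305/250)/(2360/100) = 1.90922/23.6 = 0.0809

F = 0.0809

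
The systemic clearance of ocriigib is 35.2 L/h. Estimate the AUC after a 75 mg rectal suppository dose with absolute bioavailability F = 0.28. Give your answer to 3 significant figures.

AUC_0→∞ = F × Dose / CL
        = 0.28 × 75 / 35.2 = 0.596591 mg/L·h

AUC = 0.597 mg/L·h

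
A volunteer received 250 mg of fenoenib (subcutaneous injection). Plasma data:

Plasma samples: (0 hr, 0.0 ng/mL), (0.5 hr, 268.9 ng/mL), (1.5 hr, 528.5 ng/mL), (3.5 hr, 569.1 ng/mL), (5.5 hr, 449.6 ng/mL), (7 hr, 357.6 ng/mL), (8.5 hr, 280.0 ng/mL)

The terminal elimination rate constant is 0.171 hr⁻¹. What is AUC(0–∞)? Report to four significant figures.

Trapezoidal AUC_0→8.5:
  [0→0.5]: (0.0+268.9)/2 × 0.5 = 67.225
  [0.5→1.5]: (268.9+528.5)/2 × 1 = 398.7
  [1.5→3.5]: (528.5+569.1)/2 × 2 = 1097.6
  [3.5→5.5]: (569.1+449.6)/2 × 2 = 1018.7
  [5.5→7]: (449.6+357.6)/2 × 1.5 = 605.4
  [7→8.5]: (357.6+280.0)/2 × 1.5 = 478.2
  Sum = 3665.825 ng/mL·hr
Extrapolated tail: C_last / k_e = 280.0 / 0.171 = 1637.427
AUC_0→∞ = 3665.825 + 1637.427 = 5303.252 ng/mL·hr

AUC = 5303 ng/mL·hr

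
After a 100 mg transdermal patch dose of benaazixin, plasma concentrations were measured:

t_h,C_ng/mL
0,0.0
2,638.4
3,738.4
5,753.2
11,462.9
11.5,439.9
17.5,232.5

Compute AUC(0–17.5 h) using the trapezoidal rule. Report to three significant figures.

Trapezoidal AUC_0→17.5:
  [0→2]: (0.0+638.4)/2 × 2 = 638.4
  [2→3]: (638.4+738.4)/2 × 1 = 688.4
  [3→5]: (738.4+753.2)/2 × 2 = 1491.6
  [5→11]: (753.2+462.9)/2 × 6 = 3648.3
  [11→11.5]: (462.9+439.9)/2 × 0.5 = 225.7
  [11.5→17.5]: (439.9+232.5)/2 × 6 = 2017.2
  Sum = 8709.6 ng/mL·h

AUC = 8710 ng/mL·h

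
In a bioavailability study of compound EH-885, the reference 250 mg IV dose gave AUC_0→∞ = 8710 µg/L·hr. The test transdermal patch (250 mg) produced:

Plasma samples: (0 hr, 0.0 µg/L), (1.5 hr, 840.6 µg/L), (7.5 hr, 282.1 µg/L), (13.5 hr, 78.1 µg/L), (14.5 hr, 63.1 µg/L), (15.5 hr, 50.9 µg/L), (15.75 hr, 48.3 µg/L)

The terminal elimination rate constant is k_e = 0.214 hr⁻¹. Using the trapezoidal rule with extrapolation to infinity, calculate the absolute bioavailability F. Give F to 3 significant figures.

F = 0.625

Trapezoidal AUC_0→15.75 (transdermal patch):
  [0→1.5]: (0.0+840.6)/2 × 1.5 = 630.45
  [1.5→7.5]: (840.6+282.1)/2 × 6 = 3368.1
  [7.5→13.5]: (282.1+78.1)/2 × 6 = 1080.6
  [13.5→14.5]: (78.1+63.1)/2 × 1 = 70.6
  [14.5→15.5]: (63.1+50.9)/2 × 1 = 57.0
  [15.5→15.75]: (50.9+48.3)/2 × 0.25 = 12.4
  Sum = 5219.15 µg/L·hr
Tail: C_last/k_e = 48.3/0.214 = 225.701
AUC_0→∞ (transdermal patch) = 5219.15 + 225.701 = 5444.851 µg/L·hr
F = (AUC_ev/D_ev)/(AUC_iv/D_iv) = (5444.851/250)/(8710/250) = 21.779404/34.84 = 0.6251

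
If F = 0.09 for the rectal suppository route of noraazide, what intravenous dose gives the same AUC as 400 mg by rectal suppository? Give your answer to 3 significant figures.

Systemic exposure from an extravascular dose = F × D_ev, so the equivalent IV dose is F × D_ev.
D_iv = F × D_ev = 0.09 × 400 = 36 mg

D_iv = 36.0 mg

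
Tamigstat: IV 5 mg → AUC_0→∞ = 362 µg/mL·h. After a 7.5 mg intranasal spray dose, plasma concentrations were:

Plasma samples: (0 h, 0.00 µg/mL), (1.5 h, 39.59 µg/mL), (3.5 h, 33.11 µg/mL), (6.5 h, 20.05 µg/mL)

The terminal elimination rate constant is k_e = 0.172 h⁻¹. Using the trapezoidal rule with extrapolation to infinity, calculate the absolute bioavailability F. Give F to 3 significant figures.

Trapezoidal AUC_0→6.5 (intranasal spray):
  [0→1.5]: (0.00+39.59)/2 × 1.5 = 29.6925
  [1.5→3.5]: (39.59+33.11)/2 × 2 = 72.7
  [3.5→6.5]: (33.11+20.05)/2 × 3 = 79.74
  Sum = 182.1325 µg/mL·h
Tail: C_last/k_e = 20.05/0.172 = 116.570
AUC_0→∞ (intranasal spray) = 182.1325 + 116.570 = 298.7025 µg/mL·h
F = (AUC_ev/D_ev)/(AUC_iv/D_iv) = (298.7025/7.5)/(362/5) = 39.827/72.4 = 0.5501

F = 0.550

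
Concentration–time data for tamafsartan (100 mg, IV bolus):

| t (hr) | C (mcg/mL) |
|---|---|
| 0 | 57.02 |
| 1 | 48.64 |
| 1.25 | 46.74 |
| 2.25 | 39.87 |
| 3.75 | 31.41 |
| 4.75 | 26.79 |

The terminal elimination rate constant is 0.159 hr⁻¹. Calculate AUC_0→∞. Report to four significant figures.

AUC = 359.1 mcg/mL·hr

Trapezoidal AUC_0→4.75:
  [0→1]: (57.02+48.64)/2 × 1 = 52.83
  [1→1.25]: (48.64+46.74)/2 × 0.25 = 11.9225
  [1.25→2.25]: (46.74+39.87)/2 × 1 = 43.305
  [2.25→3.75]: (39.87+31.41)/2 × 1.5 = 53.46
  [3.75→4.75]: (31.41+26.79)/2 × 1 = 29.1
  Sum = 190.6175 mcg/mL·hr
Extrapolated tail: C_last / k_e = 26.79 / 0.159 = 168.491
AUC_0→∞ = 190.6175 + 168.491 = 359.1085 mcg/mL·hr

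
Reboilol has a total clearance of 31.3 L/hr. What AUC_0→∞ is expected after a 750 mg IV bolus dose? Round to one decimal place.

AUC_0→∞ = Dose_iv / CL
        = 750 / 31.3 = 23.9617 mg/L·hr

AUC = 24.0 mg/L·hr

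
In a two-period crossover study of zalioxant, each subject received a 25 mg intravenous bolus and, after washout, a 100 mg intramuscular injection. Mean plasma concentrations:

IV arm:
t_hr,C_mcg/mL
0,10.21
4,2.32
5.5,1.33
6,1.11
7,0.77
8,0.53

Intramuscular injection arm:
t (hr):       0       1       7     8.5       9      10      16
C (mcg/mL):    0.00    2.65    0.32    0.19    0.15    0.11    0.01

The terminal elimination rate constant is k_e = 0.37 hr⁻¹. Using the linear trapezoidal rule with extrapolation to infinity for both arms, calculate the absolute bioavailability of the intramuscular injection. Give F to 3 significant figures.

F = 0.0892

Trapezoidal AUC_0→8 (IV):
  [0→4]: (10.21+2.32)/2 × 4 = 25.06
  [4→5.5]: (2.32+1.33)/2 × 1.5 = 2.7375
  [5.5→6]: (1.33+1.11)/2 × 0.5 = 0.61
  [6→7]: (1.11+0.77)/2 × 1 = 0.94
  [7→8]: (0.77+0.53)/2 × 1 = 0.65
  Sum = 29.9975 mcg/mL·hr
IV tail: 0.53/0.37 = 1.432; AUC_iv,0→∞ = 29.9975 + 1.432 = 31.4295 mcg/mL·hr
Trapezoidal AUC_0→16 (intramuscular injection):
  [0→1]: (0.00+2.65)/2 × 1 = 1.325
  [1→7]: (2.65+0.32)/2 × 6 = 8.91
  [7→8.5]: (0.32+0.19)/2 × 1.5 = 0.3825
  [8.5→9]: (0.19+0.15)/2 × 0.5 = 0.085
  [9→10]: (0.15+0.11)/2 × 1 = 0.13
  [10→16]: (0.11+0.01)/2 × 6 = 0.36
  Sum = 11.1925 mcg/mL·hr
intramuscular injection tail: 0.01/0.37 = 0.027; AUC_ev,0→∞ = 11.1925 + 0.027 = 11.2195 mcg/mL·hr
F = (AUC_ev/D_ev)/(AUC_iv/D_iv) = (11.2195/100)/(31.4295/25) = 0.112195/1.25718 = 0.0892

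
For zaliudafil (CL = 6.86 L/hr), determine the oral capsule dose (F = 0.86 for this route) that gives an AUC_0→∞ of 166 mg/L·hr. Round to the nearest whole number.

Dose = CL × AUC_0→∞ / F
     = 6.86 × 166 / 0.86 = 1324.14 mg

Dose = 1324 mg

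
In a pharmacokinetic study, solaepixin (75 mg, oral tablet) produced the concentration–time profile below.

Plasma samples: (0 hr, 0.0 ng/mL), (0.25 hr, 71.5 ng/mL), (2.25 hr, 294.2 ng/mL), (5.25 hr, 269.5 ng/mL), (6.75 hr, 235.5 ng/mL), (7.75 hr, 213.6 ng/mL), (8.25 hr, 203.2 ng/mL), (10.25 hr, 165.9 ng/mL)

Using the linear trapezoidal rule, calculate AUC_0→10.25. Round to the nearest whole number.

Trapezoidal AUC_0→10.25:
  [0→0.25]: (0.0+71.5)/2 × 0.25 = 8.9375
  [0.25→2.25]: (71.5+294.2)/2 × 2 = 365.7
  [2.25→5.25]: (294.2+269.5)/2 × 3 = 845.55
  [5.25→6.75]: (269.5+235.5)/2 × 1.5 = 378.75
  [6.75→7.75]: (235.5+213.6)/2 × 1 = 224.55
  [7.75→8.25]: (213.6+203.2)/2 × 0.5 = 104.2
  [8.25→10.25]: (203.2+165.9)/2 × 2 = 369.1
  Sum = 2296.7875 ng/mL·hr

AUC = 2297 ng/mL·hr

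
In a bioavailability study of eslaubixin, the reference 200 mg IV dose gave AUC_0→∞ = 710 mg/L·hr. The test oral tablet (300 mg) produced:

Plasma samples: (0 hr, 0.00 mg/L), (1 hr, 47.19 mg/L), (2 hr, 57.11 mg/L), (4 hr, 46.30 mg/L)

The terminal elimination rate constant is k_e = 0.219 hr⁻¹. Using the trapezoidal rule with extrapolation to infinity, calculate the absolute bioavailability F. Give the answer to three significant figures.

F = 0.367

Trapezoidal AUC_0→4 (oral tablet):
  [0→1]: (0.00+47.19)/2 × 1 = 23.595
  [1→2]: (47.19+57.11)/2 × 1 = 52.15
  [2→4]: (57.11+46.30)/2 × 2 = 103.41
  Sum = 179.155 mg/L·hr
Tail: C_last/k_e = 46.30/0.219 = 211.416
AUC_0→∞ (oral tablet) = 179.155 + 211.416 = 390.571 mg/L·hr
F = (AUC_ev/D_ev)/(AUC_iv/D_iv) = (390.571/300)/(710/200) = 1.3019/3.55 = 0.3667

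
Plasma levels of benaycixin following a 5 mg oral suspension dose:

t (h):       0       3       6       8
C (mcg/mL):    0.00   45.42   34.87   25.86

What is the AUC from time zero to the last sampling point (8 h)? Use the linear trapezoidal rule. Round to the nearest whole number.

AUC = 249 mcg/mL·h

Trapezoidal AUC_0→8:
  [0→3]: (0.00+45.42)/2 × 3 = 68.13
  [3→6]: (45.42+34.87)/2 × 3 = 120.435
  [6→8]: (34.87+25.86)/2 × 2 = 60.73
  Sum = 249.295 mcg/mL·h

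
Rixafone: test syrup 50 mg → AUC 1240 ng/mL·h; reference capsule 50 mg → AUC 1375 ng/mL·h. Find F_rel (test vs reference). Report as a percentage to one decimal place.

F_rel = (AUC_test/D_test) / (AUC_ref/D_ref)
      = (1240/50) / (1375/50)
      = 24.8 / 27.5 = 0.9018 = 90.18%

F_rel = 90.2%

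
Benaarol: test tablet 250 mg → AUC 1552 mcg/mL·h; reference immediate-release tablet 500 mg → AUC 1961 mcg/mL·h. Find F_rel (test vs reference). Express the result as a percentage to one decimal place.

F_rel = (AUC_test/D_test) / (AUC_ref/D_ref)
      = (1552/250) / (1961/500)
      = 6.208 / 3.922 = 1.5829 = 158.29%

F_rel = 158.3%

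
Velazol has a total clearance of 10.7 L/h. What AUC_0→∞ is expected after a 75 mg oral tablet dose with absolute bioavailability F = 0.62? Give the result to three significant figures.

AUC = 4.35 mg/L·h

AUC_0→∞ = F × Dose / CL
        = 0.62 × 75 / 10.7 = 4.34579 mg/L·h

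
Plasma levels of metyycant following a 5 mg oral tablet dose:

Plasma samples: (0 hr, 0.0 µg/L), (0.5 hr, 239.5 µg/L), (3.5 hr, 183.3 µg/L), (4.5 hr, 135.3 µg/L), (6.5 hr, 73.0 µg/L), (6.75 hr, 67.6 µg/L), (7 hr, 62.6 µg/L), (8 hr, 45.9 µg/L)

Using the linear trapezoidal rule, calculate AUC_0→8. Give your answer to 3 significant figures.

Trapezoidal AUC_0→8:
  [0→0.5]: (0.0+239.5)/2 × 0.5 = 59.875
  [0.5→3.5]: (239.5+183.3)/2 × 3 = 634.2
  [3.5→4.5]: (183.3+135.3)/2 × 1 = 159.3
  [4.5→6.5]: (135.3+73.0)/2 × 2 = 208.3
  [6.5→6.75]: (73.0+67.6)/2 × 0.25 = 17.575
  [6.75→7]: (67.6+62.6)/2 × 0.25 = 16.275
  [7→8]: (62.6+45.9)/2 × 1 = 54.25
  Sum = 1149.775 µg/L·hr

AUC = 1150 µg/L·hr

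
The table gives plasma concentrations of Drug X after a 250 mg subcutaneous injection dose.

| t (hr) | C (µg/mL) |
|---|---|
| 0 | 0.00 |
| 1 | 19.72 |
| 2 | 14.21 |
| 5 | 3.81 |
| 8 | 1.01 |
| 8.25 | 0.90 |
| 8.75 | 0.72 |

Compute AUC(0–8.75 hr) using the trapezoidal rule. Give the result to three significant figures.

AUC = 61.7 µg/mL·hr

Trapezoidal AUC_0→8.75:
  [0→1]: (0.00+19.72)/2 × 1 = 9.86
  [1→2]: (19.72+14.21)/2 × 1 = 16.965
  [2→5]: (14.21+3.81)/2 × 3 = 27.03
  [5→8]: (3.81+1.01)/2 × 3 = 7.23
  [8→8.25]: (1.01+0.90)/2 × 0.25 = 0.23875
  [8.25→8.75]: (0.90+0.72)/2 × 0.5 = 0.405
  Sum = 61.72875 µg/mL·hr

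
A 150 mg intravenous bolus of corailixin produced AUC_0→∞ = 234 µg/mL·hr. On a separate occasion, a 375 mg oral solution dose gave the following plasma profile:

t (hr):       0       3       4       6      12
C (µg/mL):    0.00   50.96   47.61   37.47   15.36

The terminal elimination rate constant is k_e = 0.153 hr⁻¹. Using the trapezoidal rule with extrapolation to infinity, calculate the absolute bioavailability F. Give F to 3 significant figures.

F = 0.803

Trapezoidal AUC_0→12 (oral solution):
  [0→3]: (0.00+50.96)/2 × 3 = 76.44
  [3→4]: (50.96+47.61)/2 × 1 = 49.285
  [4→6]: (47.61+37.47)/2 × 2 = 85.08
  [6→12]: (37.47+15.36)/2 × 6 = 158.49
  Sum = 369.295 µg/mL·hr
Tail: C_last/k_e = 15.36/0.153 = 100.392
AUC_0→∞ (oral solution) = 369.295 + 100.392 = 469.687 µg/mL·hr
F = (AUC_ev/D_ev)/(AUC_iv/D_iv) = (469.687/375)/(234/150) = 1.2525/1.56 = 0.8029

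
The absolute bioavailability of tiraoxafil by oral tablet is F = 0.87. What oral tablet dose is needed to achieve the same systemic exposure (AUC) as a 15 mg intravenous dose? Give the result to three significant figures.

D_oral = 17.2 mg

For equal systemic exposure: F × D_ev = D_iv
D_ev = D_iv / F = 15 / 0.87 = 17.2414 mg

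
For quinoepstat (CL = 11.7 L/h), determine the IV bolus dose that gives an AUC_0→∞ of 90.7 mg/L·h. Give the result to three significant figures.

Dose_iv = CL × AUC_0→∞
     = 11.7 × 90.7 = 1061.19 mg

Dose = 1060 mg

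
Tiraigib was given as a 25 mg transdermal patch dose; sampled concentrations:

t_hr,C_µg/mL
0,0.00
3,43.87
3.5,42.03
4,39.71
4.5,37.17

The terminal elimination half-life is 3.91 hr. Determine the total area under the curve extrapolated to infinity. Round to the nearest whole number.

AUC = 337 µg/mL·hr

Trapezoidal AUC_0→4.5:
  [0→3]: (0.00+43.87)/2 × 3 = 65.805
  [3→3.5]: (43.87+42.03)/2 × 0.5 = 21.475
  [3.5→4]: (42.03+39.71)/2 × 0.5 = 20.435
  [4→4.5]: (39.71+37.17)/2 × 0.5 = 19.22
  Sum = 126.935 µg/mL·hr
k_e = ln2 / t½ = 0.693147 / 3.91 = 0.1773 hr^-1
Extrapolated tail: C_last / k_e = 37.17 / 0.1773 = 209.645
AUC_0→∞ = 126.935 + 209.645 = 336.58 µg/mL·hr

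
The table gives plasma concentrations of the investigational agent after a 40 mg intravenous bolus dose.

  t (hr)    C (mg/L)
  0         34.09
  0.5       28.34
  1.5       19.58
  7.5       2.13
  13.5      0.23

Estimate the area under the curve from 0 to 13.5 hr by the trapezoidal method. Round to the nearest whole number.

Trapezoidal AUC_0→13.5:
  [0→0.5]: (34.09+28.34)/2 × 0.5 = 15.6075
  [0.5→1.5]: (28.34+19.58)/2 × 1 = 23.96
  [1.5→7.5]: (19.58+2.13)/2 × 6 = 65.13
  [7.5→13.5]: (2.13+0.23)/2 × 6 = 7.08
  Sum = 111.7775 mg/L·hr

AUC = 112 mg/L·hr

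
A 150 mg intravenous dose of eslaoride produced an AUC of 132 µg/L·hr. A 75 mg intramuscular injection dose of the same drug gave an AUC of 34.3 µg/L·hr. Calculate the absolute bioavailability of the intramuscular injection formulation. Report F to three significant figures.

F = 0.520

F = (AUC_ev / D_ev) / (AUC_iv / D_iv)
  = (34.3/75) / (132/150)
  = 0.457333 / 0.88 = 0.5197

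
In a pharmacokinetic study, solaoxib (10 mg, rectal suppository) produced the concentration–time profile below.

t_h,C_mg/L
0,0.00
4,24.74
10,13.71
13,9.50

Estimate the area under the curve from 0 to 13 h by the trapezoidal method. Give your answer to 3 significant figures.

Trapezoidal AUC_0→13:
  [0→4]: (0.00+24.74)/2 × 4 = 49.48
  [4→10]: (24.74+13.71)/2 × 6 = 115.35
  [10→13]: (13.71+9.50)/2 × 3 = 34.815
  Sum = 199.645 mg/L·h

AUC = 200 mg/L·h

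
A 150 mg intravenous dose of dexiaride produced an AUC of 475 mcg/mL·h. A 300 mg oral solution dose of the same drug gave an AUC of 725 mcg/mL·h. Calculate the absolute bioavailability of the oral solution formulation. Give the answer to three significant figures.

F = (AUC_ev / D_ev) / (AUC_iv / D_iv)
  = (725/300) / (475/150)
  = 2.41667 / 3.16667 = 0.7632

F = 0.763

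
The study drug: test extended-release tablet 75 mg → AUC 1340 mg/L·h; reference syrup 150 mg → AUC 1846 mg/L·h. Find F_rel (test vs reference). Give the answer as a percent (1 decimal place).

F_rel = 145.2%

F_rel = (AUC_test/D_test) / (AUC_ref/D_ref)
      = (1340/75) / (1846/150)
      = 17.8667 / 12.3067 = 1.4518 = 145.18%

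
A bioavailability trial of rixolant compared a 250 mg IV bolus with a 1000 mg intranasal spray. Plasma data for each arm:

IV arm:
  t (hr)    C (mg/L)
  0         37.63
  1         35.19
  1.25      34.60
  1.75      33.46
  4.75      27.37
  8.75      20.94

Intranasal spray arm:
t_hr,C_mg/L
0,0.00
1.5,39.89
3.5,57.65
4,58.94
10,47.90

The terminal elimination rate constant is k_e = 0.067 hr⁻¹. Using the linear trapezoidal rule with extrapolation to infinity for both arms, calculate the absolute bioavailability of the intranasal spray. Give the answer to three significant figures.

Trapezoidal AUC_0→8.75 (IV):
  [0→1]: (37.63+35.19)/2 × 1 = 36.41
  [1→1.25]: (35.19+34.60)/2 × 0.25 = 8.72375
  [1.25→1.75]: (34.60+33.46)/2 × 0.5 = 17.015
  [1.75→4.75]: (33.46+27.37)/2 × 3 = 91.245
  [4.75→8.75]: (27.37+20.94)/2 × 4 = 96.62
  Sum = 250.01375 mg/L·hr
IV tail: 20.94/0.067 = 312.537; AUC_iv,0→∞ = 250.01375 + 312.537 = 562.55075 mg/L·hr
Trapezoidal AUC_0→10 (intranasal spray):
  [0→1.5]: (0.00+39.89)/2 × 1.5 = 29.9175
  [1.5→3.5]: (39.89+57.65)/2 × 2 = 97.54
  [3.5→4]: (57.65+58.94)/2 × 0.5 = 29.1475
  [4→10]: (58.94+47.90)/2 × 6 = 320.52
  Sum = 477.125 mg/L·hr
intranasal spray tail: 47.90/0.067 = 714.925; AUC_ev,0→∞ = 477.125 + 714.925 = 1192.05 mg/L·hr
F = (AUC_ev/D_ev)/(AUC_iv/D_iv) = (1192.05/1000)/(562.55075/250) = 1.19205/2.250203 = 0.5298

F = 0.530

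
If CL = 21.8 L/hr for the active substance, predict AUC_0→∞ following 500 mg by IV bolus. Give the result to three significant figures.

AUC = 22.9 mg/L·hr

AUC_0→∞ = Dose_iv / CL
        = 500 / 21.8 = 22.9358 mg/L·hr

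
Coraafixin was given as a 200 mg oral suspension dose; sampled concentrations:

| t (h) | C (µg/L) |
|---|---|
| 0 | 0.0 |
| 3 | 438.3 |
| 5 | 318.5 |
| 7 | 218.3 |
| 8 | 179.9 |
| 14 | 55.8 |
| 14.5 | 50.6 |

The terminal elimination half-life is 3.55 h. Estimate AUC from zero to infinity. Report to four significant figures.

Trapezoidal AUC_0→14.5:
  [0→3]: (0.0+438.3)/2 × 3 = 657.45
  [3→5]: (438.3+318.5)/2 × 2 = 756.8
  [5→7]: (318.5+218.3)/2 × 2 = 536.8
  [7→8]: (218.3+179.9)/2 × 1 = 199.1
  [8→14]: (179.9+55.8)/2 × 6 = 707.1
  [14→14.5]: (55.8+50.6)/2 × 0.5 = 26.6
  Sum = 2883.85 µg/L·h
k_e = ln2 / t½ = 0.693147 / 3.55 = 0.1953 h^-1
Extrapolated tail: C_last / k_e = 50.6 / 0.1953 = 259.089
AUC_0→∞ = 2883.85 + 259.089 = 3142.939 µg/L·h

AUC = 3143 µg/L·h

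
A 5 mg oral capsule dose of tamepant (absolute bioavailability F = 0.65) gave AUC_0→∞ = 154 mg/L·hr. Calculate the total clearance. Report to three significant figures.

CL = F × Dose / AUC_0→∞
   = 0.65 × 5 / 154 = 0.0211039 L/hr

CL = 0.0211 L/hr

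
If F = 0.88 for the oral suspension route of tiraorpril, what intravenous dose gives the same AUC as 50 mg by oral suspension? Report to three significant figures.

Systemic exposure from an extravascular dose = F × D_ev, so the equivalent IV dose is F × D_ev.
D_iv = F × D_ev = 0.88 × 50 = 44 mg

D_iv = 44.0 mg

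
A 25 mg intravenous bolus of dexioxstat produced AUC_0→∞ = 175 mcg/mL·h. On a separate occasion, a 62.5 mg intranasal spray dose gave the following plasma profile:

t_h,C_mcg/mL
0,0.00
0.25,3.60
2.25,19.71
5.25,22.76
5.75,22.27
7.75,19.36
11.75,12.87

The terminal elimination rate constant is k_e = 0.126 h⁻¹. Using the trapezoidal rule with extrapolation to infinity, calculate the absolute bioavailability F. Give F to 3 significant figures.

F = 0.702

Trapezoidal AUC_0→11.75 (intranasal spray):
  [0→0.25]: (0.00+3.60)/2 × 0.25 = 0.45
  [0.25→2.25]: (3.60+19.71)/2 × 2 = 23.31
  [2.25→5.25]: (19.71+22.76)/2 × 3 = 63.705
  [5.25→5.75]: (22.76+22.27)/2 × 0.5 = 11.2575
  [5.75→7.75]: (22.27+19.36)/2 × 2 = 41.63
  [7.75→11.75]: (19.36+12.87)/2 × 4 = 64.46
  Sum = 204.8125 mcg/mL·h
Tail: C_last/k_e = 12.87/0.126 = 102.143
AUC_0→∞ (intranasal spray) = 204.8125 + 102.143 = 306.9555 mcg/mL·h
F = (AUC_ev/D_ev)/(AUC_iv/D_iv) = (306.9555/62.5)/(175/25) = 4.911288/7 = 0.7016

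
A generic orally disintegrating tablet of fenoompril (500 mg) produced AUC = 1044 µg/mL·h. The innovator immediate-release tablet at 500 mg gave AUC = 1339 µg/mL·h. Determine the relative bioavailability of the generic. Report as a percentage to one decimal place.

F_rel = (AUC_test/D_test) / (AUC_ref/D_ref)
      = (1044/500) / (1339/500)
      = 2.088 / 2.678 = 0.7797 = 77.97%

F_rel = 78.0%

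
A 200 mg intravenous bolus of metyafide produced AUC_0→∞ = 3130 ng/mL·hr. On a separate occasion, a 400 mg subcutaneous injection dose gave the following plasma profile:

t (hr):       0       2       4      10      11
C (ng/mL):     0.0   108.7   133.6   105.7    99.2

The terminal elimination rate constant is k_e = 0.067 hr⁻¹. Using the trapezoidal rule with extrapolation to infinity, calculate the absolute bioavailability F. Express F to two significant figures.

F = 0.42

Trapezoidal AUC_0→11 (subcutaneous injection):
  [0→2]: (0.0+108.7)/2 × 2 = 108.7
  [2→4]: (108.7+133.6)/2 × 2 = 242.3
  [4→10]: (133.6+105.7)/2 × 6 = 717.9
  [10→11]: (105.7+99.2)/2 × 1 = 102.45
  Sum = 1171.35 ng/mL·hr
Tail: C_last/k_e = 99.2/0.067 = 1480.597
AUC_0→∞ (subcutaneous injection) = 1171.35 + 1480.597 = 2651.947 ng/mL·hr
F = (AUC_ev/D_ev)/(AUC_iv/D_iv) = (2651.947/400)/(3130/200) = 6.6298675/15.65 = 0.4236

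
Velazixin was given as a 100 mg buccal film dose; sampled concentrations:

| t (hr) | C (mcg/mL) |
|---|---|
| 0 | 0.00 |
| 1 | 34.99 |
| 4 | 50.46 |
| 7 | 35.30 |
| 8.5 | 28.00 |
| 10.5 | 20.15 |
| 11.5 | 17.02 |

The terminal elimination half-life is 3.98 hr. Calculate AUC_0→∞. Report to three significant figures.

Trapezoidal AUC_0→11.5:
  [0→1]: (0.00+34.99)/2 × 1 = 17.495
  [1→4]: (34.99+50.46)/2 × 3 = 128.175
  [4→7]: (50.46+35.30)/2 × 3 = 128.64
  [7→8.5]: (35.30+28.00)/2 × 1.5 = 47.475
  [8.5→10.5]: (28.00+20.15)/2 × 2 = 48.15
  [10.5→11.5]: (20.15+17.02)/2 × 1 = 18.585
  Sum = 388.52 mcg/mL·hr
k_e = ln2 / t½ = 0.693147 / 3.98 = 0.1742 hr^-1
Extrapolated tail: C_last / k_e = 17.02 / 0.1742 = 97.704
AUC_0→∞ = 388.52 + 97.704 = 486.224 mcg/mL·hr

AUC = 486 mcg/mL·hr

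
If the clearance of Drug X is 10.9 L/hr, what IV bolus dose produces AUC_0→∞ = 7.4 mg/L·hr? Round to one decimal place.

Dose = 80.7 mg

Dose_iv = CL × AUC_0→∞
     = 10.9 × 7.4 = 80.66 mg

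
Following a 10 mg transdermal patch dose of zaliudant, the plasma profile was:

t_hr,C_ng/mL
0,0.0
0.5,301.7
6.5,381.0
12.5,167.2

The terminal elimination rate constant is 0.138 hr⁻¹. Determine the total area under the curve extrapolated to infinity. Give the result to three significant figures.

Trapezoidal AUC_0→12.5:
  [0→0.5]: (0.0+301.7)/2 × 0.5 = 75.425
  [0.5→6.5]: (301.7+381.0)/2 × 6 = 2048.1
  [6.5→12.5]: (381.0+167.2)/2 × 6 = 1644.6
  Sum = 3768.125 ng/mL·hr
Extrapolated tail: C_last / k_e = 167.2 / 0.138 = 1211.594
AUC_0→∞ = 3768.125 + 1211.594 = 4979.719 ng/mL·hr

AUC = 4980 ng/mL·hr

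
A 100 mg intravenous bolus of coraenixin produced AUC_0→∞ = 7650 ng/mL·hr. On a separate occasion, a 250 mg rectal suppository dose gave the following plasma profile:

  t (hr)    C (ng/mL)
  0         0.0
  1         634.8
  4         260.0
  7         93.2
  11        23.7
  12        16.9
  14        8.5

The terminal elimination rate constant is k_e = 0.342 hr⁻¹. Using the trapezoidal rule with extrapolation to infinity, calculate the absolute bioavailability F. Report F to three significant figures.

F = 0.130

Trapezoidal AUC_0→14 (rectal suppository):
  [0→1]: (0.0+634.8)/2 × 1 = 317.4
  [1→4]: (634.8+260.0)/2 × 3 = 1342.2
  [4→7]: (260.0+93.2)/2 × 3 = 529.8
  [7→11]: (93.2+23.7)/2 × 4 = 233.8
  [11→12]: (23.7+16.9)/2 × 1 = 20.3
  [12→14]: (16.9+8.5)/2 × 2 = 25.4
  Sum = 2468.9 ng/mL·hr
Tail: C_last/k_e = 8.5/0.342 = 24.854
AUC_0→∞ (rectal suppository) = 2468.9 + 24.854 = 2493.754 ng/mL·hr
F = (AUC_ev/D_ev)/(AUC_iv/D_iv) = (2493.754/250)/(7650/100) = 9.975016/76.5 = 0.1304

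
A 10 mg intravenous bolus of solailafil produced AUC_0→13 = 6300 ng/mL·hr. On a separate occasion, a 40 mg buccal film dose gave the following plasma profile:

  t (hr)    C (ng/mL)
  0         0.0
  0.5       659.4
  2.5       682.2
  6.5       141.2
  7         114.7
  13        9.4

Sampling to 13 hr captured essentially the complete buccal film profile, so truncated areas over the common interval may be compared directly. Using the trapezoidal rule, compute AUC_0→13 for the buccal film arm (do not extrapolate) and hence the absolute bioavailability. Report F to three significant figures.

Trapezoidal AUC_0→13 (buccal film):
  [0→0.5]: (0.0+659.4)/2 × 0.5 = 164.85
  [0.5→2.5]: (659.4+682.2)/2 × 2 = 1341.6
  [2.5→6.5]: (682.2+141.2)/2 × 4 = 1646.8
  [6.5→7]: (141.2+114.7)/2 × 0.5 = 63.975
  [7→13]: (114.7+9.4)/2 × 6 = 372.3
  Sum = 3589.525 ng/mL·hr
F = (AUC_ev/D_ev)/(AUC_iv/D_iv) = (3589.525/40)/(6300/10) = 89.738125/630 = 0.1424

F = 0.142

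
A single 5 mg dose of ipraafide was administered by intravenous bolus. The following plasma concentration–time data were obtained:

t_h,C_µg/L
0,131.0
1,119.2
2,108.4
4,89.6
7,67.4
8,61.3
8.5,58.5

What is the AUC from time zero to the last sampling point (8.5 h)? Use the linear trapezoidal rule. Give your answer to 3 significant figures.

Trapezoidal AUC_0→8.5:
  [0→1]: (131.0+119.2)/2 × 1 = 125.1
  [1→2]: (119.2+108.4)/2 × 1 = 113.8
  [2→4]: (108.4+89.6)/2 × 2 = 198.0
  [4→7]: (89.6+67.4)/2 × 3 = 235.5
  [7→8]: (67.4+61.3)/2 × 1 = 64.35
  [8→8.5]: (61.3+58.5)/2 × 0.5 = 29.95
  Sum = 766.7 µg/L·h

AUC = 767 µg/L·h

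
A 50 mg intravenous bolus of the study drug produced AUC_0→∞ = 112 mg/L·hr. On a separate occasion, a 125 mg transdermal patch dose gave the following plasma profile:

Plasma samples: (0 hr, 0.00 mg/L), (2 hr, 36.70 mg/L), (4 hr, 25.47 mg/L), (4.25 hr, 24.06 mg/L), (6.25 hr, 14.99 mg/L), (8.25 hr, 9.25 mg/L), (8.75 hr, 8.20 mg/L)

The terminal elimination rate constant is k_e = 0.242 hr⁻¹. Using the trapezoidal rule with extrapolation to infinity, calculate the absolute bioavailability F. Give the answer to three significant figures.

F = 0.738

Trapezoidal AUC_0→8.75 (transdermal patch):
  [0→2]: (0.00+36.70)/2 × 2 = 36.7
  [2→4]: (36.70+25.47)/2 × 2 = 62.17
  [4→4.25]: (25.47+24.06)/2 × 0.25 = 6.19125
  [4.25→6.25]: (24.06+14.99)/2 × 2 = 39.05
  [6.25→8.25]: (14.99+9.25)/2 × 2 = 24.24
  [8.25→8.75]: (9.25+8.20)/2 × 0.5 = 4.3625
  Sum = 172.71375 mg/L·hr
Tail: C_last/k_e = 8.20/0.242 = 33.884
AUC_0→∞ (transdermal patch) = 172.71375 + 33.884 = 206.59775 mg/L·hr
F = (AUC_ev/D_ev)/(AUC_iv/D_iv) = (206.59775/125)/(112/50) = 1.652782/2.24 = 0.7378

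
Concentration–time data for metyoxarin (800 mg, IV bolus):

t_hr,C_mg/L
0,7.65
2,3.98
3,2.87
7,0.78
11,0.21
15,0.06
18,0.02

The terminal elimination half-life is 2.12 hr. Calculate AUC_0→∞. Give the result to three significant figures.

Trapezoidal AUC_0→18:
  [0→2]: (7.65+3.98)/2 × 2 = 11.63
  [2→3]: (3.98+2.87)/2 × 1 = 3.425
  [3→7]: (2.87+0.78)/2 × 4 = 7.3
  [7→11]: (0.78+0.21)/2 × 4 = 1.98
  [11→15]: (0.21+0.06)/2 × 4 = 0.54
  [15→18]: (0.06+0.02)/2 × 3 = 0.12
  Sum = 24.995 mg/L·hr
k_e = ln2 / t½ = 0.693147 / 2.12 = 0.3270 hr^-1
Extrapolated tail: C_last / k_e = 0.02 / 0.327 = 0.061
AUC_0→∞ = 24.995 + 0.061 = 25.056 mg/L·hr

AUC = 25.1 mg/L·hr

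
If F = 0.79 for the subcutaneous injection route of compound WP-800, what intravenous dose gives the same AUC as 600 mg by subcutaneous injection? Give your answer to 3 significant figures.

Systemic exposure from an extravascular dose = F × D_ev, so the equivalent IV dose is F × D_ev.
D_iv = F × D_ev = 0.79 × 600 = 474 mg

D_iv = 474 mg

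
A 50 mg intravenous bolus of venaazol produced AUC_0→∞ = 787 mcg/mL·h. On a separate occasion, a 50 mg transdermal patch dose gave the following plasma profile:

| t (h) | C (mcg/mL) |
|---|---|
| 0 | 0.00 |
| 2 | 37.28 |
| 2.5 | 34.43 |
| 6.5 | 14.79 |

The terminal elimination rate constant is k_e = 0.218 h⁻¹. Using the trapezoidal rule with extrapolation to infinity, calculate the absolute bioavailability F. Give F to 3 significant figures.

F = 0.281

Trapezoidal AUC_0→6.5 (transdermal patch):
  [0→2]: (0.00+37.28)/2 × 2 = 37.28
  [2→2.5]: (37.28+34.43)/2 × 0.5 = 17.9275
  [2.5→6.5]: (34.43+14.79)/2 × 4 = 98.44
  Sum = 153.6475 mcg/mL·h
Tail: C_last/k_e = 14.79/0.218 = 67.844
AUC_0→∞ (transdermal patch) = 153.6475 + 67.844 = 221.4915 mcg/mL·h
F = (AUC_ev/D_ev)/(AUC_iv/D_iv) = (221.4915/50)/(787/50) = 4.42983/15.74 = 0.2814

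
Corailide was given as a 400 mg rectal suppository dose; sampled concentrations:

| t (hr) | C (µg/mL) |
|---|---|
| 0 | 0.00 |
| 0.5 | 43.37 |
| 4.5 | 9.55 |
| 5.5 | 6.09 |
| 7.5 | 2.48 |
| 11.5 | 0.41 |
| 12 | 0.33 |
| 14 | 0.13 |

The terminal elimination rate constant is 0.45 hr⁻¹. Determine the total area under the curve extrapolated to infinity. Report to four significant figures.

Trapezoidal AUC_0→14:
  [0→0.5]: (0.00+43.37)/2 × 0.5 = 10.8425
  [0.5→4.5]: (43.37+9.55)/2 × 4 = 105.84
  [4.5→5.5]: (9.55+6.09)/2 × 1 = 7.82
  [5.5→7.5]: (6.09+2.48)/2 × 2 = 8.57
  [7.5→11.5]: (2.48+0.41)/2 × 4 = 5.78
  [11.5→12]: (0.41+0.33)/2 × 0.5 = 0.185
  [12→14]: (0.33+0.13)/2 × 2 = 0.46
  Sum = 139.4975 µg/mL·hr
Extrapolated tail: C_last / k_e = 0.13 / 0.45 = 0.289
AUC_0→∞ = 139.4975 + 0.289 = 139.7865 µg/mL·hr

AUC = 139.8 µg/mL·hr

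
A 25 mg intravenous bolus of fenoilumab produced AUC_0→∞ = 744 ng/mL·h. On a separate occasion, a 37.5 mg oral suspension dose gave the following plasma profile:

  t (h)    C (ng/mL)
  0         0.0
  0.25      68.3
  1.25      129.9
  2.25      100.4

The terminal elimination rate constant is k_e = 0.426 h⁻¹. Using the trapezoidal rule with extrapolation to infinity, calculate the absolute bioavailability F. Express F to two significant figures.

Trapezoidal AUC_0→2.25 (oral suspension):
  [0→0.25]: (0.0+68.3)/2 × 0.25 = 8.5375
  [0.25→1.25]: (68.3+129.9)/2 × 1 = 99.1
  [1.25→2.25]: (129.9+100.4)/2 × 1 = 115.15
  Sum = 222.7875 ng/mL·h
Tail: C_last/k_e = 100.4/0.426 = 235.681
AUC_0→∞ (oral suspension) = 222.7875 + 235.681 = 458.4685 ng/mL·h
F = (AUC_ev/D_ev)/(AUC_iv/D_iv) = (458.4685/37.5)/(744/25) = 12.2258/29.76 = 0.4108

F = 0.41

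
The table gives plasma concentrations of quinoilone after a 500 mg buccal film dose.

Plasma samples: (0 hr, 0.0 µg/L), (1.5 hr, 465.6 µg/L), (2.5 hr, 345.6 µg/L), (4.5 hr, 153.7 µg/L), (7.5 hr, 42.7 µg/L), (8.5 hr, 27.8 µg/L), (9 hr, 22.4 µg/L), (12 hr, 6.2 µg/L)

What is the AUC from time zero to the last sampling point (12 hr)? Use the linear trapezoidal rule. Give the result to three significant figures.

AUC = 1640 µg/L·hr

Trapezoidal AUC_0→12:
  [0→1.5]: (0.0+465.6)/2 × 1.5 = 349.2
  [1.5→2.5]: (465.6+345.6)/2 × 1 = 405.6
  [2.5→4.5]: (345.6+153.7)/2 × 2 = 499.3
  [4.5→7.5]: (153.7+42.7)/2 × 3 = 294.6
  [7.5→8.5]: (42.7+27.8)/2 × 1 = 35.25
  [8.5→9]: (27.8+22.4)/2 × 0.5 = 12.55
  [9→12]: (22.4+6.2)/2 × 3 = 42.9
  Sum = 1639.4 µg/L·hr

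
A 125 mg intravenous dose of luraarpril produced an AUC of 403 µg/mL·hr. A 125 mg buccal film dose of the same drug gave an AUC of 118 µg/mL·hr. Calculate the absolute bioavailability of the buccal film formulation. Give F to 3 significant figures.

F = (AUC_ev / D_ev) / (AUC_iv / D_iv)
  = (118/125) / (403/125)
  = 0.944 / 3.224 = 0.2928

F = 0.293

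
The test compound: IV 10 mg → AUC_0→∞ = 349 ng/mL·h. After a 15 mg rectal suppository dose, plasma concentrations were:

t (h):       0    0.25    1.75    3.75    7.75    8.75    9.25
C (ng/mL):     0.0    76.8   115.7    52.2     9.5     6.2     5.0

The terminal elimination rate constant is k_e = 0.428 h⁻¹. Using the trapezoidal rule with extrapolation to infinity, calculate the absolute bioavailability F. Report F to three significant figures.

F = 0.893

Trapezoidal AUC_0→9.25 (rectal suppository):
  [0→0.25]: (0.0+76.8)/2 × 0.25 = 9.6
  [0.25→1.75]: (76.8+115.7)/2 × 1.5 = 144.375
  [1.75→3.75]: (115.7+52.2)/2 × 2 = 167.9
  [3.75→7.75]: (52.2+9.5)/2 × 4 = 123.4
  [7.75→8.75]: (9.5+6.2)/2 × 1 = 7.85
  [8.75→9.25]: (6.2+5.0)/2 × 0.5 = 2.8
  Sum = 455.925 ng/mL·h
Tail: C_last/k_e = 5.0/0.428 = 11.682
AUC_0→∞ (rectal suppository) = 455.925 + 11.682 = 467.607 ng/mL·h
F = (AUC_ev/D_ev)/(AUC_iv/D_iv) = (467.607/15)/(349/10) = 31.1738/34.9 = 0.8932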